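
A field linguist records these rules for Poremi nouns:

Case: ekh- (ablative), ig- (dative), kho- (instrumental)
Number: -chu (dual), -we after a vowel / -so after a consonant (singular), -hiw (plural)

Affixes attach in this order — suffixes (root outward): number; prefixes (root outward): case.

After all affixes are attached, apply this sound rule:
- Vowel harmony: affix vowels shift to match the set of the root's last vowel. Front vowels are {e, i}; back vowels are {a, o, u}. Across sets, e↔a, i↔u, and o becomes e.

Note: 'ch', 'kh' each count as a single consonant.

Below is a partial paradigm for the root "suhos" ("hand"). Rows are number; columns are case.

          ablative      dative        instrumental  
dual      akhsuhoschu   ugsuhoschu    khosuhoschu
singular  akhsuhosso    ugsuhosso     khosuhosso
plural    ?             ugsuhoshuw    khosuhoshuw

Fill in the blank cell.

Attach number plural -hiw → suhoshiw.
Attach case ablative ekh- → ekhsuhoshiw.
Apply vowel harmony: ekhsuhoshiw → akhsuhoshuw.

akhsuhoshuw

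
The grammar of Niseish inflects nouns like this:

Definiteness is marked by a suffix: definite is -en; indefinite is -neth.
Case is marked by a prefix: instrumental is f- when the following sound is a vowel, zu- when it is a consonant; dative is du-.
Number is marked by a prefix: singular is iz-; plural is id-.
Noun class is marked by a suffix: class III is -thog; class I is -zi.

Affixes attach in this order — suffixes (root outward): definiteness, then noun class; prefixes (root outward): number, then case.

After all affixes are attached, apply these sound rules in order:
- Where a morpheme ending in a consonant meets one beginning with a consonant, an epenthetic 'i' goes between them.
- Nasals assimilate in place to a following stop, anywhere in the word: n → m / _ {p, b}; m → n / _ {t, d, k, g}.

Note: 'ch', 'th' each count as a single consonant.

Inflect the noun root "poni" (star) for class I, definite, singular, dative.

Attach number singular iz- → izponi.
Attach definiteness definite -en → izponien.
Attach noun class class I -zi → izponienzi.
Attach case dative du- → duizponienzi.
Apply epenthesis: duizponienzi → duiziponienizi.
Nasal assimilation: no change.

duiziponienizi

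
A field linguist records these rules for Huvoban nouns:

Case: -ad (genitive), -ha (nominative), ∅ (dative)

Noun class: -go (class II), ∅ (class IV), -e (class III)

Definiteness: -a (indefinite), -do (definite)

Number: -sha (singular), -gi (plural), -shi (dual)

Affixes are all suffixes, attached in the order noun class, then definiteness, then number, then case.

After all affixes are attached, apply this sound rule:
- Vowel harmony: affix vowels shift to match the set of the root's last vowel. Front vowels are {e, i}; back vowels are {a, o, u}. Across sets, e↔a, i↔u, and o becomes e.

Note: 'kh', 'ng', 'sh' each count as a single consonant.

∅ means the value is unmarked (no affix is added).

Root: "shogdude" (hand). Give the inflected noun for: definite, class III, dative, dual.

Attach noun class class III -e → shogdudee.
Attach definiteness definite -do → shogdudeedo.
Attach number dual -shi → shogdudeedoshi.
case = dative: zero marking, form stays shogdudeedoshi.
Apply vowel harmony: shogdudeedoshi → shogdudeedeshi.

shogdudeedeshi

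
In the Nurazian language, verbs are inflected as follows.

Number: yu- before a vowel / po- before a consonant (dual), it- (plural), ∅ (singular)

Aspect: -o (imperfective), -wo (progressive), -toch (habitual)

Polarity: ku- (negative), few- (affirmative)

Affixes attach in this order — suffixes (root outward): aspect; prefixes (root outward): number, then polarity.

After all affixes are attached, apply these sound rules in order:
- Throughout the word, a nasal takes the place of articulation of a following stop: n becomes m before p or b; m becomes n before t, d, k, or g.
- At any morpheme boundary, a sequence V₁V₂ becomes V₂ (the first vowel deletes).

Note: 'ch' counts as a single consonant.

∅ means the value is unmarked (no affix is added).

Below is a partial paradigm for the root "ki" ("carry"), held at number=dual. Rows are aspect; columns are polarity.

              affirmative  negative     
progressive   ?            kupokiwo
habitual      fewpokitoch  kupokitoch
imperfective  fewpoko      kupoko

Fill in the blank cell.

Attach aspect progressive -wo → kiwo.
Attach number dual po- (before consonant 'k') → pokiwo.
Attach polarity affirmative few- → fewpokiwo.
Nasal assimilation: no change.
Vowel deletion: no change.

fewpokiwo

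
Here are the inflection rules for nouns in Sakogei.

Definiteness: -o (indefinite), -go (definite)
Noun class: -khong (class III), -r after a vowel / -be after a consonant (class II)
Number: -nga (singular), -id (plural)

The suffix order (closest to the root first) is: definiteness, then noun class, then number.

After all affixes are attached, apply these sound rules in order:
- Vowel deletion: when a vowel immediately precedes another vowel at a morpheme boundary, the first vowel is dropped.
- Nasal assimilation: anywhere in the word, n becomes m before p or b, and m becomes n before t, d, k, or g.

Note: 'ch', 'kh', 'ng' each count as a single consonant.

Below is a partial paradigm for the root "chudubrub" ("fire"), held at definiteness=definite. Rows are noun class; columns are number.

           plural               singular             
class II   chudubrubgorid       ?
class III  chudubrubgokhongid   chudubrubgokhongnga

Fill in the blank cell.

Attach definiteness definite -go → chudubrubgo.
Attach noun class class II -r (after vowel 'o') → chudubrubgor.
Attach number singular -nga → chudubrubgornga.
Vowel deletion: no change.
Nasal assimilation: no change.

chudubrubgornga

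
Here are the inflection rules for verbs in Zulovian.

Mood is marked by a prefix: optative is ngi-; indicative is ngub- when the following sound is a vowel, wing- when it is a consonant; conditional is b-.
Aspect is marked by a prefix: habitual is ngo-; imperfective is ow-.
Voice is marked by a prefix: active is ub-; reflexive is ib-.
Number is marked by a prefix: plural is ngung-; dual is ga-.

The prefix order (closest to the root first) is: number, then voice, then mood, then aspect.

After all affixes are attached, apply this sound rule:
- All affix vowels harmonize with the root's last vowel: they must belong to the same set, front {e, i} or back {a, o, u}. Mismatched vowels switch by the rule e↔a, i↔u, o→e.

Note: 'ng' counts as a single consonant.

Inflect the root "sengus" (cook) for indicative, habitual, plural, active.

Attach number plural ngung- → ngungsengus.
Attach voice active ub- → ubngungsengus.
Attach mood indicative ngub- (before vowel 'u') → ngububngungsengus.
Attach aspect habitual ngo- → ngongububngungsengus.
Vowel harmony: no change.

ngongububngungsengus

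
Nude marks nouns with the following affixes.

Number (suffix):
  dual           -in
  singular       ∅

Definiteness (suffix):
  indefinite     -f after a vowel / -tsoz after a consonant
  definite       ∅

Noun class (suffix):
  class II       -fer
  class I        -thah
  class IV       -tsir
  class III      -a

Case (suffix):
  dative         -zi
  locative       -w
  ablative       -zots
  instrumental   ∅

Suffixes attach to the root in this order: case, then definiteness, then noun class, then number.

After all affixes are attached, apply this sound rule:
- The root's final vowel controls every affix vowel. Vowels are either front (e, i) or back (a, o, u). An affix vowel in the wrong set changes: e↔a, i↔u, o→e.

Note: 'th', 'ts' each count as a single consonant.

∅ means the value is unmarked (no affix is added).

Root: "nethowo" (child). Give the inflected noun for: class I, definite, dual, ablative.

Attach case ablative -zots → nethowozots.
definiteness = definite: zero marking, form stays nethowozots.
Attach noun class class I -thah → nethowozotsthah.
Attach number dual -in → nethowozotsthahin.
Apply vowel harmony: nethowozotsthahin → nethowozotsthahun.

nethowozotsthahun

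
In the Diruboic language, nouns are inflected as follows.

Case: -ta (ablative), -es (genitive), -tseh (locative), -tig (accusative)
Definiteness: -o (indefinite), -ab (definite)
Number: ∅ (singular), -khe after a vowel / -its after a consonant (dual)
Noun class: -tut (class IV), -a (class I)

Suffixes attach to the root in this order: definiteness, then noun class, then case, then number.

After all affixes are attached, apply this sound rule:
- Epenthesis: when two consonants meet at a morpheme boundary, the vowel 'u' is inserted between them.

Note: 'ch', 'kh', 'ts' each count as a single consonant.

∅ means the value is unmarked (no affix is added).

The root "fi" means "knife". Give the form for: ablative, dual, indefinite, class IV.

fiotututakhe

Attach definiteness indefinite -o → fio.
Attach noun class class IV -tut → fiotut.
Attach case ablative -ta → fiotutta.
Attach number dual -khe (after vowel 'a') → fiotuttakhe.
Apply epenthesis: fiotuttakhe → fiotututakhe.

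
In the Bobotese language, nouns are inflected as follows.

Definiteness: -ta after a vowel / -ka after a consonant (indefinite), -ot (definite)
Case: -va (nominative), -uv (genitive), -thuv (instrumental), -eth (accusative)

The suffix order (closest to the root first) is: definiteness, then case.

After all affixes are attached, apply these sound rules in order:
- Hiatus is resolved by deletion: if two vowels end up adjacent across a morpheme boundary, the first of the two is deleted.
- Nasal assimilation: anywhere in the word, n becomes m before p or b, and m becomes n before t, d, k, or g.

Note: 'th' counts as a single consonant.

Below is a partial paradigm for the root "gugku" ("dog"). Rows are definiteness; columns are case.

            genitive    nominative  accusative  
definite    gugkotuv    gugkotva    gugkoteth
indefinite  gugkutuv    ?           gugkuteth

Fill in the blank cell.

gugkutava

Attach definiteness indefinite -ta (after vowel 'u') → gugkuta.
Attach case nominative -va → gugkutava.
Vowel deletion: no change.
Nasal assimilation: no change.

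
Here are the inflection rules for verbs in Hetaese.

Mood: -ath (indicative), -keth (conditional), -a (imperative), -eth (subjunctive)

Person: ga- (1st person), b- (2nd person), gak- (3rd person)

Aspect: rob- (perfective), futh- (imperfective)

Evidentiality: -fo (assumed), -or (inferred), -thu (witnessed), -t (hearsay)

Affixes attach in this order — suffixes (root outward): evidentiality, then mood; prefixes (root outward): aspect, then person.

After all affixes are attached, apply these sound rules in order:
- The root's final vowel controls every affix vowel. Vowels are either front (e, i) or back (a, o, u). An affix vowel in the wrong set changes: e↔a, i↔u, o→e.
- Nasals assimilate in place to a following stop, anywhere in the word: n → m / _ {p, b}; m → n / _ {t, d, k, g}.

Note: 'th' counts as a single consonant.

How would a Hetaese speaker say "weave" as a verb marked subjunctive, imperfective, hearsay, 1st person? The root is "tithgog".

Attach evidentiality hearsay -t → tithgogt.
Attach mood subjunctive -eth → tithgogteth.
Attach aspect imperfective futh- → futhtithgogteth.
Attach person 1st person ga- → gafuthtithgogteth.
Apply vowel harmony: gafuthtithgogteth → gafuthtithgogtath.
Nasal assimilation: no change.

gafuthtithgogtath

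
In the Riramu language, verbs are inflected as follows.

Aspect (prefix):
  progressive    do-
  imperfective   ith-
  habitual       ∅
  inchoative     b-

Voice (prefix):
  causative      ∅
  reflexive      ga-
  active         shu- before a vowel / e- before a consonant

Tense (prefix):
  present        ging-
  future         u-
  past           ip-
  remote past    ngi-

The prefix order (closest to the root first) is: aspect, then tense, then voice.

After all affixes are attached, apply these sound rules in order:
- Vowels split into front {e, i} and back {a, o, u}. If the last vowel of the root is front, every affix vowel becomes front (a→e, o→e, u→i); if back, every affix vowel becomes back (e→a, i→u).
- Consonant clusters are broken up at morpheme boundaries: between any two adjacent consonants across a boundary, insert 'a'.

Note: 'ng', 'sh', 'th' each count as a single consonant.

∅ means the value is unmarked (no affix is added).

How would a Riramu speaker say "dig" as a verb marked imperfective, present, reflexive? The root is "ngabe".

gegingithangabe

Attach aspect imperfective ith- → ithngabe.
Attach tense present ging- → gingithngabe.
Attach voice reflexive ga- → gagingithngabe.
Apply vowel harmony: gagingithngabe → gegingithngabe.
Apply epenthesis: gegingithngabe → gegingithangabe.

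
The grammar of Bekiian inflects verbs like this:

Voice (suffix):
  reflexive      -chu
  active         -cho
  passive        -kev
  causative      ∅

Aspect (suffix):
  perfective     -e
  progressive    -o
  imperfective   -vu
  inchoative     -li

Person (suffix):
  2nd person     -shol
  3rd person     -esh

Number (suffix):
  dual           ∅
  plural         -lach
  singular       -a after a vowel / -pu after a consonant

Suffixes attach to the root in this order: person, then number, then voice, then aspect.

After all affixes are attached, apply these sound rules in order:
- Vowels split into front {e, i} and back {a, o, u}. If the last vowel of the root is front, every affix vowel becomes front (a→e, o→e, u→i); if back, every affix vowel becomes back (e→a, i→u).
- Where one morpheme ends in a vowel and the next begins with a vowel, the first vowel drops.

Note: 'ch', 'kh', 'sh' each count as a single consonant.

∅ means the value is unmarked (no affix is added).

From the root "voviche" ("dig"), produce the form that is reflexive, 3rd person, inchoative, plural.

Attach person 3rd person -esh → vovicheesh.
Attach number plural -lach → vovicheeshlach.
Attach voice reflexive -chu → vovicheeshlachchu.
Attach aspect inchoative -li → vovicheeshlachchuli.
Apply vowel harmony: vovicheeshlachchuli → vovicheeshlechchili.
Apply vowel deletion: vovicheeshlechchili → vovicheshlechchili.

vovicheshlechchili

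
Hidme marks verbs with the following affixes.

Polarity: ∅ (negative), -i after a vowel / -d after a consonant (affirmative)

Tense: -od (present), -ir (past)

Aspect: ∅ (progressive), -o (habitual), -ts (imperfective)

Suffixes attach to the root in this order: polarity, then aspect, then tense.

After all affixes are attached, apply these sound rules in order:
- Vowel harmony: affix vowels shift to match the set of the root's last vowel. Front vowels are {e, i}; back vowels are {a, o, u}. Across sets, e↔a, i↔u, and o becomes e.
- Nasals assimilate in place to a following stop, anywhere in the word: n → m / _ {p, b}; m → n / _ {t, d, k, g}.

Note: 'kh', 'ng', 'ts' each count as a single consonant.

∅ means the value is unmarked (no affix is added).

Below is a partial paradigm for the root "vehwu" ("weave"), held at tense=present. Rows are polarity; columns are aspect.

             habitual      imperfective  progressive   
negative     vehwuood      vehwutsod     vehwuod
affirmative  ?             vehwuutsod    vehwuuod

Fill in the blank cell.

vehwuuood

Attach polarity affirmative -i (after vowel 'u') → vehwui.
Attach aspect habitual -o → vehwuio.
Attach tense present -od → vehwuiood.
Apply vowel harmony: vehwuiood → vehwuuood.
Nasal assimilation: no change.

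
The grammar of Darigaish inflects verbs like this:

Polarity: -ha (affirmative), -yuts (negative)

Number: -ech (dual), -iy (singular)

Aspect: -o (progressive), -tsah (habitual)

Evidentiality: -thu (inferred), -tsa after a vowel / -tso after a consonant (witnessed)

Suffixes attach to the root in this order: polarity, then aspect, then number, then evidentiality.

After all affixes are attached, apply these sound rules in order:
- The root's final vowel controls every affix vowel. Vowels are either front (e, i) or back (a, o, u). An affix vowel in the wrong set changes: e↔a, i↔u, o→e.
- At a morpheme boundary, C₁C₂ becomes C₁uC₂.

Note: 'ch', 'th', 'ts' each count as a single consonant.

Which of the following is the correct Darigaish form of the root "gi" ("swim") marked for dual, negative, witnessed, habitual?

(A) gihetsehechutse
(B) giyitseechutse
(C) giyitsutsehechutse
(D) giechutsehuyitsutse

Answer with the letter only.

C

Attach polarity negative -yuts → giyuts.
Attach aspect habitual -tsah → giyutstsah.
Attach number dual -ech → giyutstsahech.
Attach evidentiality witnessed -tso (after consonant 'ch') → giyutstsahechtso.
Apply vowel harmony: giyutstsahechtso → giyitstsehechtse.
Apply epenthesis: giyitstsehechtse → giyitsutsehechutse.
So the correct form is giyitsutsehechutse, option (C).
(B) giyitseechutse is wrong: it uses progressive instead of habitual for aspect.
(D) giechutsehuyitsutse is wrong: it has the affixes in the wrong order.
(A) gihetsehechutse is wrong: it uses affirmative instead of negative for polarity.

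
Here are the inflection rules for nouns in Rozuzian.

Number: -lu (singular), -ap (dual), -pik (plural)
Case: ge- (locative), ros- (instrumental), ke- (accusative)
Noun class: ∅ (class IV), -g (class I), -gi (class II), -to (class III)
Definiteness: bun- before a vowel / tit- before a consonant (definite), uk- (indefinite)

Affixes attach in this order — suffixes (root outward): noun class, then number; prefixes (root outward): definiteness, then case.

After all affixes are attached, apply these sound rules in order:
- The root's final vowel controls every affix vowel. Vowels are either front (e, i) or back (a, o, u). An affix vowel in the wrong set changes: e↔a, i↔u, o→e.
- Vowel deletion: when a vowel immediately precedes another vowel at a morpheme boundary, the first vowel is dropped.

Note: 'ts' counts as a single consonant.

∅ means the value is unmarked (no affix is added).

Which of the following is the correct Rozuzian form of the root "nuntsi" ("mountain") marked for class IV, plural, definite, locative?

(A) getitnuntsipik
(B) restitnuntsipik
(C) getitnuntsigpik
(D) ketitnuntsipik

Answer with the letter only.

noun class = class IV: zero marking, form stays nuntsi.
Attach definiteness definite tit- (before consonant 'n') → titnuntsi.
Attach number plural -pik → titnuntsipik.
Attach case locative ge- → getitnuntsipik.
Vowel harmony: no change.
Vowel deletion: no change.
So the correct form is getitnuntsipik, option (A).
(D) ketitnuntsipik is wrong: it uses accusative instead of locative for case.
(C) getitnuntsigpik is wrong: it uses class I instead of class IV for noun class.
(B) restitnuntsipik is wrong: it uses instrumental instead of locative for case.

A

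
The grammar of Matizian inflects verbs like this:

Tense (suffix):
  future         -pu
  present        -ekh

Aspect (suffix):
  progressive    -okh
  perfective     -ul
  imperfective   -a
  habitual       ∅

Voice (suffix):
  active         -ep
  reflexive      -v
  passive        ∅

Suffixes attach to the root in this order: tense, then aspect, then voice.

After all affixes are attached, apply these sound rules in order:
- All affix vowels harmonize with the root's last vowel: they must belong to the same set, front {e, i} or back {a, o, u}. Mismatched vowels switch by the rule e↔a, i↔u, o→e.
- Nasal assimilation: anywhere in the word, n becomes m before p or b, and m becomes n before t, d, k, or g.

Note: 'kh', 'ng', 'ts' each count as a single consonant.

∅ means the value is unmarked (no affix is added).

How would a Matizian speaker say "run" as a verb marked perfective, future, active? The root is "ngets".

Attach tense future -pu → ngetspu.
Attach aspect perfective -ul → ngetspuul.
Attach voice active -ep → ngetspuulep.
Apply vowel harmony: ngetspuulep → ngetspiilep.
Nasal assimilation: no change.

ngetspiilep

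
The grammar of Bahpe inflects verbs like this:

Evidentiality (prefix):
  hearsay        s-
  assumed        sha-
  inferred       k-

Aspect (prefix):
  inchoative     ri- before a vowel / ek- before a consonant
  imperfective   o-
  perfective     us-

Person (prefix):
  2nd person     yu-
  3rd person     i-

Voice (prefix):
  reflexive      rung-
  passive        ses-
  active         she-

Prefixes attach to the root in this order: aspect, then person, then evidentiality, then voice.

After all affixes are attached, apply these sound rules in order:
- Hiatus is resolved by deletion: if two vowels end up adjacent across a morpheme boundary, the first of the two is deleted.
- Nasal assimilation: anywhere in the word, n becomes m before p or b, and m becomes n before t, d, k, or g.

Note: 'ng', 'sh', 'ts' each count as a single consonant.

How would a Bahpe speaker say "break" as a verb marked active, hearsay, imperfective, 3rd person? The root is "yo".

Attach aspect imperfective o- → oyo.
Attach person 3rd person i- → ioyo.
Attach evidentiality hearsay s- → sioyo.
Attach voice active she- → shesioyo.
Apply vowel deletion: shesioyo → shesoyo.
Nasal assimilation: no change.

shesoyo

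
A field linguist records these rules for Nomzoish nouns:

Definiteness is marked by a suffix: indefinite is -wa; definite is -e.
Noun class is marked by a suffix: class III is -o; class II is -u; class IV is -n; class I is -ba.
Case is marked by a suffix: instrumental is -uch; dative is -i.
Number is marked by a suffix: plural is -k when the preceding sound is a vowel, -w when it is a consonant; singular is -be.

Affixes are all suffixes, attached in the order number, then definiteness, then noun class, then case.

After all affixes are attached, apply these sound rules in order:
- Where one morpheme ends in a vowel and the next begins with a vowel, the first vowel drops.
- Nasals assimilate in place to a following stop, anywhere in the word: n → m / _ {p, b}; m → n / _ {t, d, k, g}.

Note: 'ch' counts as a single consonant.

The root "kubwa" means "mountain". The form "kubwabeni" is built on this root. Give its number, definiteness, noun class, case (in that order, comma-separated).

Segment: kubwa-be-e-n-i.
number: -be → singular.
definiteness: -e → definite.
noun class: -n → class IV.
case: -i → dative.

singular, definite, class IV, dative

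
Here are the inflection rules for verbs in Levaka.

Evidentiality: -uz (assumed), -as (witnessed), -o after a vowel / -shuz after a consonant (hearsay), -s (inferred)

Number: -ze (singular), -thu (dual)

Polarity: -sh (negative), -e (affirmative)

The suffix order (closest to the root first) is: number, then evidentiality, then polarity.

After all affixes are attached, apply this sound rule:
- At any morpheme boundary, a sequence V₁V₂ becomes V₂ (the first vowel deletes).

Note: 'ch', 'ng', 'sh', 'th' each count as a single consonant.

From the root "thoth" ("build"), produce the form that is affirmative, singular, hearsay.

Attach number singular -ze → thothze.
Attach evidentiality hearsay -o (after vowel 'e') → thothzeo.
Attach polarity affirmative -e → thothzeoe.
Apply vowel deletion: thothzeoe → thothze.

thothze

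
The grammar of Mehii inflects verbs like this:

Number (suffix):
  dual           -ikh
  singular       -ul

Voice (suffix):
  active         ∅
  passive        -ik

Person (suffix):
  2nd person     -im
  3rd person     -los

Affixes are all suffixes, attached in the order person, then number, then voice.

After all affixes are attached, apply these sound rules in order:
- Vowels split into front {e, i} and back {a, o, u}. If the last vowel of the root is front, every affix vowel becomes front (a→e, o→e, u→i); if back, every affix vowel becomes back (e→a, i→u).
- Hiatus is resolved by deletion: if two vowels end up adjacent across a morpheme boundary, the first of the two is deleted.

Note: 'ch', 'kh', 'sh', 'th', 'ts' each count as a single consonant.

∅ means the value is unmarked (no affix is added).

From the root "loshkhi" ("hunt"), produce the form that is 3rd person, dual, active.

Attach person 3rd person -los → loshkhilos.
Attach number dual -ikh → loshkhilosikh.
voice = active: zero marking, form stays loshkhilosikh.
Apply vowel harmony: loshkhilosikh → loshkhilesikh.
Vowel deletion: no change.

loshkhilesikh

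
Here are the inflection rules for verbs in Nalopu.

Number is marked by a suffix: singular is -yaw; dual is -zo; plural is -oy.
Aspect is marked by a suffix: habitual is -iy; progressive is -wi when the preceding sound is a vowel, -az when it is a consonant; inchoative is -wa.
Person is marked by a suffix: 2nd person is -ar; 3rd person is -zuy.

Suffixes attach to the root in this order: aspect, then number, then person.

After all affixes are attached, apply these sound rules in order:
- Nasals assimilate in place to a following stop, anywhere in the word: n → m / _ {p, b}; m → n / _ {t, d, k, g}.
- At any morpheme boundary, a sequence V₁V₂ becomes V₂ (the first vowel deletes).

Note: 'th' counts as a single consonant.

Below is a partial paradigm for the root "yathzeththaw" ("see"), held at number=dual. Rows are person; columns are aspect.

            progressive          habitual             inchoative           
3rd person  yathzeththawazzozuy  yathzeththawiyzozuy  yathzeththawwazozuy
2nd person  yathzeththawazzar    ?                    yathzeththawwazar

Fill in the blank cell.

yathzeththawiyzar

Attach aspect habitual -iy → yathzeththawiy.
Attach number dual -zo → yathzeththawiyzo.
Attach person 2nd person -ar → yathzeththawiyzoar.
Nasal assimilation: no change.
Apply vowel deletion: yathzeththawiyzoar → yathzeththawiyzar.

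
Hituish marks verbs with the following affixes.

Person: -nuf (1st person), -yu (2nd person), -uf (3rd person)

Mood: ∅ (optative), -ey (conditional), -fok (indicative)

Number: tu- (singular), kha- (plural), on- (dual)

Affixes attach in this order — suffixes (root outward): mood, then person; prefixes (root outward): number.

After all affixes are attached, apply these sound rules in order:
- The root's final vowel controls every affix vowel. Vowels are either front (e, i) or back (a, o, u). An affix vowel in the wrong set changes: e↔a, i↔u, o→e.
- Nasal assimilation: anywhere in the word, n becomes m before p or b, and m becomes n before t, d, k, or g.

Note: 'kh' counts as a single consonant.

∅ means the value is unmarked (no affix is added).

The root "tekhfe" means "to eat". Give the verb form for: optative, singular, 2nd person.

titekhfeyi

mood = optative: zero marking, form stays tekhfe.
Attach person 2nd person -yu → tekhfeyu.
Attach number singular tu- → tutekhfeyu.
Apply vowel harmony: tutekhfeyu → titekhfeyi.
Nasal assimilation: no change.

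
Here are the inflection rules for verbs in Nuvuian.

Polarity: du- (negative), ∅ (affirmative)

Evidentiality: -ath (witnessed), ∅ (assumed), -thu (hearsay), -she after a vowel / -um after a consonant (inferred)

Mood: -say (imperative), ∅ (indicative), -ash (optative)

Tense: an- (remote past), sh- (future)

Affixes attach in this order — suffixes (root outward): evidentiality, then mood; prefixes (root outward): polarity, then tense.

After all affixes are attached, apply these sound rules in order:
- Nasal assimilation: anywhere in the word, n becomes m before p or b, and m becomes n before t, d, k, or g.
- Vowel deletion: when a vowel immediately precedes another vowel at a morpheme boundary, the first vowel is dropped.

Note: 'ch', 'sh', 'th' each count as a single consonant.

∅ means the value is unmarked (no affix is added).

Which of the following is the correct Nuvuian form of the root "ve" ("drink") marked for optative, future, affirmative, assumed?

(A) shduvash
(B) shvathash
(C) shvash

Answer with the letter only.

polarity = affirmative: zero marking, form stays ve.
evidentiality = assumed: zero marking, form stays ve.
Attach mood optative -ash → veash.
Attach tense future sh- → shveash.
Nasal assimilation: no change.
Apply vowel deletion: shveash → shvash.
So the correct form is shvash, option (C).
(A) shduvash is wrong: it uses negative instead of affirmative for polarity.
(B) shvathash is wrong: it uses witnessed instead of assumed for evidentiality.

C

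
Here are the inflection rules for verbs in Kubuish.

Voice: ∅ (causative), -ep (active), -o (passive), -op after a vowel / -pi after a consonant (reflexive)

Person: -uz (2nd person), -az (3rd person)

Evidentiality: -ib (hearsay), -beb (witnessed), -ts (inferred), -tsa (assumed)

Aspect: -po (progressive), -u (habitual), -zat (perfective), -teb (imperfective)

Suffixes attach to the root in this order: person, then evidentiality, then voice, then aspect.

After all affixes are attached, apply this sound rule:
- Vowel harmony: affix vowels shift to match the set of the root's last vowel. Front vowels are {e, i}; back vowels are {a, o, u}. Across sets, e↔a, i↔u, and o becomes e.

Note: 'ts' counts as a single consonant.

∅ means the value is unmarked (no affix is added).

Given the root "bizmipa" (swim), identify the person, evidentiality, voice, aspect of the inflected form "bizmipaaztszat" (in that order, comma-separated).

Segment: bizmipa-az-ts-zat.
person: -az → 3rd person.
evidentiality: -ts → inferred.
voice: ∅ → causative.
aspect: -zat → perfective.

3rd person, inferred, causative, perfective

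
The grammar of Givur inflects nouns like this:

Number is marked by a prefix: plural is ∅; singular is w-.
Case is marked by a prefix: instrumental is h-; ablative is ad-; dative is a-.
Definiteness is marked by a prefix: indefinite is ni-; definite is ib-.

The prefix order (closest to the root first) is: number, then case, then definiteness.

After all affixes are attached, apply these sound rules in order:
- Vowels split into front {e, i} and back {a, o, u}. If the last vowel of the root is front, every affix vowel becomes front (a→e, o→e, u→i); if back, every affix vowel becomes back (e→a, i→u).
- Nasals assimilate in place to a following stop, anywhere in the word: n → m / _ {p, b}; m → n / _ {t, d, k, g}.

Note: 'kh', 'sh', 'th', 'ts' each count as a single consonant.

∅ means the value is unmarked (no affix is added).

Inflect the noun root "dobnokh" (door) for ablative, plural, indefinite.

number = plural: zero marking, form stays dobnokh.
Attach case ablative ad- → addobnokh.
Attach definiteness indefinite ni- → niaddobnokh.
Apply vowel harmony: niaddobnokh → nuaddobnokh.
Nasal assimilation: no change.

nuaddobnokh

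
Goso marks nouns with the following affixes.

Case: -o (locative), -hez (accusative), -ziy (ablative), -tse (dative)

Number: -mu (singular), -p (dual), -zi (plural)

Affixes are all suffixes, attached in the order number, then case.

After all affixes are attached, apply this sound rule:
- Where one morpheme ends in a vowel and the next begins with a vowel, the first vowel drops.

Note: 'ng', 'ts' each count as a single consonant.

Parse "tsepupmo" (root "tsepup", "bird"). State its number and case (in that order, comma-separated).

Segment: tsepup-mu-o.
number: -mu → singular.
case: -o → locative.

singular, locative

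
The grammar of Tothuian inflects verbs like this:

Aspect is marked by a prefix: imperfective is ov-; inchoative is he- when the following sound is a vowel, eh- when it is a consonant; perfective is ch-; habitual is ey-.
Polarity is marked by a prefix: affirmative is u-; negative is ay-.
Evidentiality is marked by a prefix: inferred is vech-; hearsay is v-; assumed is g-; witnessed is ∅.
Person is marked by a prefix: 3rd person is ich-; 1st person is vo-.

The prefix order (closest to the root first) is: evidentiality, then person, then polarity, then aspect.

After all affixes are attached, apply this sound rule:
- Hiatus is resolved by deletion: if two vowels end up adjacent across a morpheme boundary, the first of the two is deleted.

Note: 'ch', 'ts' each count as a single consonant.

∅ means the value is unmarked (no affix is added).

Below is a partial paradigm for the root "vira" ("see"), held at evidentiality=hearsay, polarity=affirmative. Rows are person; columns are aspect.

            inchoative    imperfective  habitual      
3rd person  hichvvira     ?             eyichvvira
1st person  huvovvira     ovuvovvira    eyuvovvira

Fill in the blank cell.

Attach evidentiality hearsay v- → vvira.
Attach person 3rd person ich- → ichvvira.
Attach polarity affirmative u- → uichvvira.
Attach aspect imperfective ov- → ovuichvvira.
Apply vowel deletion: ovuichvvira → ovichvvira.

ovichvvira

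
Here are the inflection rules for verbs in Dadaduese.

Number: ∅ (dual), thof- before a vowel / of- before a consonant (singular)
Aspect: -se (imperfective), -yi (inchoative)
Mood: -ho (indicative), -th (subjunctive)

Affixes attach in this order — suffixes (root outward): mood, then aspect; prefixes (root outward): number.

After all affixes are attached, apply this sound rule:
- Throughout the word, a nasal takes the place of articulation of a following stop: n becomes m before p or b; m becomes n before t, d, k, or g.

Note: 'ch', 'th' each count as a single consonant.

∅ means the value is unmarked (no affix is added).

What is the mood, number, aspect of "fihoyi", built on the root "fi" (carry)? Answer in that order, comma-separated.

indicative, dual, inchoative

Segment: fi-ho-yi.
mood: -ho → indicative.
number: ∅ → dual.
aspect: -yi → inchoative.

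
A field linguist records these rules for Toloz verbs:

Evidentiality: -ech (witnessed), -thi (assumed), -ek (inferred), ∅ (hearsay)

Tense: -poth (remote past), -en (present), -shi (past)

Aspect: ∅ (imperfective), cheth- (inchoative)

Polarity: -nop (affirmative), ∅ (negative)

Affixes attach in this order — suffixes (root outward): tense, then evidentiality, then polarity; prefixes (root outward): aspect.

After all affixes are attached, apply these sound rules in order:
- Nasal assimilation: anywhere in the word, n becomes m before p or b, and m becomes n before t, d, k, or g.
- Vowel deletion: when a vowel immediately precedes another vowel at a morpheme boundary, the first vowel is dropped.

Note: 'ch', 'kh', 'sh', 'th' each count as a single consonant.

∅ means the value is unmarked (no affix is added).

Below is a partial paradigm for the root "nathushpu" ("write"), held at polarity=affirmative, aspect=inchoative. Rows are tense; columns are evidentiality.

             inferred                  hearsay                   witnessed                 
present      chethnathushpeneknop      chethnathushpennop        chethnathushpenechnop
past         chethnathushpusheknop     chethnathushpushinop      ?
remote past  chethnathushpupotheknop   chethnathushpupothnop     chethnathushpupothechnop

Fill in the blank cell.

chethnathushpushechnop

Attach tense past -shi → nathushpushi.
Attach evidentiality witnessed -ech → nathushpushiech.
Attach polarity affirmative -nop → nathushpushiechnop.
Attach aspect inchoative cheth- → chethnathushpushiechnop.
Nasal assimilation: no change.
Apply vowel deletion: chethnathushpushiechnop → chethnathushpushechnop.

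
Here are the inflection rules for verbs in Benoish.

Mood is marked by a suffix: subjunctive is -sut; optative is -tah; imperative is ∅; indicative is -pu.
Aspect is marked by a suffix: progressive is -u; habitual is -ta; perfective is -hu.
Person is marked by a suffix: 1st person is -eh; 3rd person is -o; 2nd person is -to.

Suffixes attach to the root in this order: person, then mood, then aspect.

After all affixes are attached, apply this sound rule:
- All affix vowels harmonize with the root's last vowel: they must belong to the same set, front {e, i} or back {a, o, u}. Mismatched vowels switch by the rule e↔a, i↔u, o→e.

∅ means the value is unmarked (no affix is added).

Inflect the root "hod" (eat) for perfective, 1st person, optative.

Attach person 1st person -eh → hodeh.
Attach mood optative -tah → hodehtah.
Attach aspect perfective -hu → hodehtahhu.
Apply vowel harmony: hodehtahhu → hodahtahhu.

hodahtahhu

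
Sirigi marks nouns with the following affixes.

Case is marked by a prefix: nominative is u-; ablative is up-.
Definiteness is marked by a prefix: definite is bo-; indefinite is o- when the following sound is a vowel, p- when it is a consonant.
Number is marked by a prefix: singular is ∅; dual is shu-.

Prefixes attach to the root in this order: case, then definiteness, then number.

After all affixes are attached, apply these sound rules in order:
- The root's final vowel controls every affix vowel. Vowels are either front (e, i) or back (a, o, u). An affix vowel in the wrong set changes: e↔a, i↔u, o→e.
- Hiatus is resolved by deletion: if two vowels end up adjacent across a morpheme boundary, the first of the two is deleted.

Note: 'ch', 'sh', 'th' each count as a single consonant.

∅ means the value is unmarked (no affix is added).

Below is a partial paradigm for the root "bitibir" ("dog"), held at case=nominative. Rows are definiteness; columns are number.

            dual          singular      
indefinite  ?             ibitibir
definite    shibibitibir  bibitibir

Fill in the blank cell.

Attach case nominative u- → ubitibir.
Attach definiteness indefinite o- (before vowel 'u') → oubitibir.
Attach number dual shu- → shuoubitibir.
Apply vowel harmony: shuoubitibir → shieibitibir.
Apply vowel deletion: shieibitibir → shibitibir.

shibitibir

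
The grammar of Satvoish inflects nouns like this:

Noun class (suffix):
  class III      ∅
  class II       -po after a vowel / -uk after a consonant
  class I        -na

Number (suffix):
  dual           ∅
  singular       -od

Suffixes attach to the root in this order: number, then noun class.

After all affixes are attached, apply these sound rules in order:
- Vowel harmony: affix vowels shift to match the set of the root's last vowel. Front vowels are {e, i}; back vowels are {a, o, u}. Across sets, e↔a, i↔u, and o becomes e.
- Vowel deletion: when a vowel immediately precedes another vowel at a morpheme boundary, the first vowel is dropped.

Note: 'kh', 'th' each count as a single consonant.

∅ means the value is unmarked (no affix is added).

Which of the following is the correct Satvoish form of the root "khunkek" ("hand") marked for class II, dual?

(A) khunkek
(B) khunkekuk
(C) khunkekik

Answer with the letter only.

C

number = dual: zero marking, form stays khunkek.
Attach noun class class II -uk (after consonant 'k') → khunkekuk.
Apply vowel harmony: khunkekuk → khunkekik.
Vowel deletion: no change.
So the correct form is khunkekik, option (C).
(A) khunkek is wrong: it uses class III instead of class II for noun class.
(B) khunkekuk is wrong: it fails to apply the sound rule(s).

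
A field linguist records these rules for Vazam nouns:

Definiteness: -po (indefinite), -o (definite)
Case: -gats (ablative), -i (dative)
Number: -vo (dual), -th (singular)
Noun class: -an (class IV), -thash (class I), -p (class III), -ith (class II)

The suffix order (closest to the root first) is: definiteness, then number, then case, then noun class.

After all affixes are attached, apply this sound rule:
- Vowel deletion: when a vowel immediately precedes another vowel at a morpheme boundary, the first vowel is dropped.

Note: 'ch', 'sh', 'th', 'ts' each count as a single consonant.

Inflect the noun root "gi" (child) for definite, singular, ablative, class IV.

gothgatsan

Attach definiteness definite -o → gio.
Attach number singular -th → gioth.
Attach case ablative -gats → giothgats.
Attach noun class class IV -an → giothgatsan.
Apply vowel deletion: giothgatsan → gothgatsan.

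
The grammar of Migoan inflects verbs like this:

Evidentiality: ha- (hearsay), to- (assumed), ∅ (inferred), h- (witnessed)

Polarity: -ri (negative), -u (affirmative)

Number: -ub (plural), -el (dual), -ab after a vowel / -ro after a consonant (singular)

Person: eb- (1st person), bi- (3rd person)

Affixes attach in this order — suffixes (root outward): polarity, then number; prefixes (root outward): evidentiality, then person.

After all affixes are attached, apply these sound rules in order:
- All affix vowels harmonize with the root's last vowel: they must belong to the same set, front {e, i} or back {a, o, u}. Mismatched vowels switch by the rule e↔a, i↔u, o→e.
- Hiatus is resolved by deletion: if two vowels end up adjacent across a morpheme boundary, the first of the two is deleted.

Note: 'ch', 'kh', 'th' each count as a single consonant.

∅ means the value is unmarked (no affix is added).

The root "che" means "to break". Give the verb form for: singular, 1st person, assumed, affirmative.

Attach evidentiality assumed to- → toche.
Attach person 1st person eb- → ebtoche.
Attach polarity affirmative -u → ebtocheu.
Attach number singular -ab (after vowel 'u') → ebtocheuab.
Apply vowel harmony: ebtocheuab → ebtecheieb.
Apply vowel deletion: ebtecheieb → ebtecheb.

ebtecheb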